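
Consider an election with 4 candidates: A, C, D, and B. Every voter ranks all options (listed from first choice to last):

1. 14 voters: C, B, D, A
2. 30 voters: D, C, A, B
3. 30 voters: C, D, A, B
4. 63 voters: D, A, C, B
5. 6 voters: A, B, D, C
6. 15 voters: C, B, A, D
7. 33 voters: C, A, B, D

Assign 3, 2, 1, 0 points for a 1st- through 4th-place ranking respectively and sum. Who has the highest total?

A: 14·0 + 30·1 + 30·1 + 63·2 + 6·3 + 15·1 + 33·2 = 285
C: 14·3 + 30·2 + 30·3 + 63·1 + 6·0 + 15·3 + 33·3 = 399
D: 14·1 + 30·3 + 30·2 + 63·3 + 6·1 + 15·0 + 33·0 = 359
B: 14·2 + 30·0 + 30·0 + 63·0 + 6·2 + 15·2 + 33·1 = 103
C has the highest Borda score (399).

C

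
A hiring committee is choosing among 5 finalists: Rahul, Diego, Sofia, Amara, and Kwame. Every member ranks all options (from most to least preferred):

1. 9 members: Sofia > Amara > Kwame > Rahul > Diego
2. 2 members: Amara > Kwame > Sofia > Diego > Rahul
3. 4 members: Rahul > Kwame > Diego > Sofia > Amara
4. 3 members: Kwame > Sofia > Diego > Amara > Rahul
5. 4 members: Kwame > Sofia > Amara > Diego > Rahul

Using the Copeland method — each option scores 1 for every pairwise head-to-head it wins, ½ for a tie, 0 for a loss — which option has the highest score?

Kwame

Rahul: beats Diego; loses to Sofia, Amara, and Kwame → score 1.
Diego: loses to Rahul, Sofia, Amara, and Kwame → score 0.
Sofia: beats Rahul, Diego, and Amara; loses to Kwame → score 3.
Amara: beats Rahul and Diego; ties Kwame; loses to Sofia → score 2.5.
Kwame: beats Rahul, Diego, and Sofia; ties Amara → score 3.5.
Kwame has the best pairwise record.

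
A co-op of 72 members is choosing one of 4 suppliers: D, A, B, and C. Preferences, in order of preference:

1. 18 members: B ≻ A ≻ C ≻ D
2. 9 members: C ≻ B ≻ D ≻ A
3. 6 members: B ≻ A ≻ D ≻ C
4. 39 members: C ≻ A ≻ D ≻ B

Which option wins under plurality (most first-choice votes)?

C

First-place votes: D 0, A 0, B 24, C 48.
C has the most first-place votes.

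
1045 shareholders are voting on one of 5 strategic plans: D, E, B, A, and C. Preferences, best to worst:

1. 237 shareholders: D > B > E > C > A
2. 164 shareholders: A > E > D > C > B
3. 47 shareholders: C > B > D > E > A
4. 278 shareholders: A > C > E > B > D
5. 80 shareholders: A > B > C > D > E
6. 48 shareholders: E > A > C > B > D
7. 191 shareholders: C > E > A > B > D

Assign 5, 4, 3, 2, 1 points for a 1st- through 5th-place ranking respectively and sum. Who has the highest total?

D: 237·5 + 164·3 + 47·3 + 278·1 + 80·2 + 48·1 + 191·1 = 2495
E: 237·3 + 164·4 + 47·2 + 278·3 + 80·1 + 48·5 + 191·4 = 3379
B: 237·4 + 164·1 + 47·4 + 278·2 + 80·4 + 48·2 + 191·2 = 2654
A: 237·1 + 164·5 + 47·1 + 278·5 + 80·5 + 48·4 + 191·3 = 3659
C: 237·2 + 164·2 + 47·5 + 278·4 + 80·3 + 48·3 + 191·5 = 3488
A has the highest Borda score (3659).

A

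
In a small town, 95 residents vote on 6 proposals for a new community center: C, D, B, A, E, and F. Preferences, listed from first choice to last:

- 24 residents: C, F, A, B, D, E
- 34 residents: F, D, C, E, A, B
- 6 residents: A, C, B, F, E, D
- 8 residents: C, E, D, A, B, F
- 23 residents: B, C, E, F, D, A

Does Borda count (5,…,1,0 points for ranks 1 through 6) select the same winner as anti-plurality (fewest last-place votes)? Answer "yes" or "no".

yes

Borda — scores: C 378, D 207, B 189, A 152, E 175, F 324. Winner: C.
Anti-plurality — last-place votes: C 0, D 6, B 34, A 23, E 24, F 8. Winner: C.
The two methods agree.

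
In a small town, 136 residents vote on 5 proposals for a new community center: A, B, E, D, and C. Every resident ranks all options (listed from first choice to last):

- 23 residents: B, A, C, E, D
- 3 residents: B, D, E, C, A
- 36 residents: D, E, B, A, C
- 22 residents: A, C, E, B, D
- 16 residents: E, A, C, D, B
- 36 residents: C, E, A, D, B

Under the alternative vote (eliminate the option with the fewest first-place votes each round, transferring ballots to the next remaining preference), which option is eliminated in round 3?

C

Round 1: A 22, B 26, E 16, D 36, C 36. Eliminate E.
Round 2: A 38, B 26, D 36, C 36. Eliminate B.
Round 3: A 61, D 39, C 36. Eliminate C.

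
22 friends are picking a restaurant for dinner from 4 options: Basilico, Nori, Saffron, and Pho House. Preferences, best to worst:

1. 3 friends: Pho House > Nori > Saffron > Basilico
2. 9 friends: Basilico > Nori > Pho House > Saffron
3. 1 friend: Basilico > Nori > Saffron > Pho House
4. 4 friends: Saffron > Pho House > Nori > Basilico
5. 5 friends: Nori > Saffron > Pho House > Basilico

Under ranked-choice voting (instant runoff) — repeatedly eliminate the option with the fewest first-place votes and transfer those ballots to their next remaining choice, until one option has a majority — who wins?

Nori

Round 1: Basilico 10, Nori 5, Saffron 4, Pho House 3. Eliminate Pho House.
Round 2: Basilico 10, Nori 8, Saffron 4. Eliminate Saffron.
Round 3: Basilico 10, Nori 12. Nori has a majority.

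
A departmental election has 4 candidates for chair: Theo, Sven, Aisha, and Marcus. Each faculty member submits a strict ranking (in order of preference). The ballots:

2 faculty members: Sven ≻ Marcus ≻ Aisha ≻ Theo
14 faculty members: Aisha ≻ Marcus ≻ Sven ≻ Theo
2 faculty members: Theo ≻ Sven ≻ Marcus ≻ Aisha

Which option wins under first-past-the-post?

Aisha

First-place votes: Theo 2, Sven 2, Aisha 14, Marcus 0.
Aisha has the most first-place votes.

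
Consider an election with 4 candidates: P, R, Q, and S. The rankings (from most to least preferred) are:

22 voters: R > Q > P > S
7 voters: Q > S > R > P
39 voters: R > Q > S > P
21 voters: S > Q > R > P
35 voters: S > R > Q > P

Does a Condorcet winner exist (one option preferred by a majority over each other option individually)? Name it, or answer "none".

Checking pairwise contests:
R beats P 124–0.
S beats R 63–61.
R beats Q 96–28.
Q beats S 68–56.
Every option loses at least one head-to-head, so there is no Condorcet winner.

none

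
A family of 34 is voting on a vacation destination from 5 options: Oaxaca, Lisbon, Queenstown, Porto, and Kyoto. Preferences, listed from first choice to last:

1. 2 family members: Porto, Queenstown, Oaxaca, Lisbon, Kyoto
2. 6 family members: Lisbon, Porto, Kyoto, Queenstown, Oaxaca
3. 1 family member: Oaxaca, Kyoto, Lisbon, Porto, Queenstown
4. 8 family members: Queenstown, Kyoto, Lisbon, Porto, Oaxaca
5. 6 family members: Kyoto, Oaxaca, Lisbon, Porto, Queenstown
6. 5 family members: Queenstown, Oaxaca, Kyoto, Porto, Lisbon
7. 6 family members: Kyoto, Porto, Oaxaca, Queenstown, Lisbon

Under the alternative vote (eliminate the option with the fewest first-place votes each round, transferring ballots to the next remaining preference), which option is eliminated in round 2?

Porto

Round 1: Oaxaca 1, Lisbon 6, Queenstown 13, Porto 2, Kyoto 12. Eliminate Oaxaca.
Round 2: Lisbon 6, Queenstown 13, Porto 2, Kyoto 13. Eliminate Porto.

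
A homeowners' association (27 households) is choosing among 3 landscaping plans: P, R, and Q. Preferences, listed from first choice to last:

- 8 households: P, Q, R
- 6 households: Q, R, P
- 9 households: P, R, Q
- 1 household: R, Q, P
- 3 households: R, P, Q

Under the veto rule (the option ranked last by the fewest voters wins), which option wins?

Last-place votes: P 7, R 8, Q 12.
P is ranked last by the fewest voters, so P wins.

P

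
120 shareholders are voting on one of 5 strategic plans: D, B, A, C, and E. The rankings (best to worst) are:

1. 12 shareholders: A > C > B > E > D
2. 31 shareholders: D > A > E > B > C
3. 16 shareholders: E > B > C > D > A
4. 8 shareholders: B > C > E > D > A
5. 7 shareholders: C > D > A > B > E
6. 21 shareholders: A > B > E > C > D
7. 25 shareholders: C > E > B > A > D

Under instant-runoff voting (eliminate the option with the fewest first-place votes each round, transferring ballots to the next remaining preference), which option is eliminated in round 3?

Round 1: D 31, B 8, A 33, C 32, E 16. Eliminate B.
Round 2: D 31, A 33, C 40, E 16. Eliminate E.
Round 3: D 31, A 33, C 56. Eliminate D.

D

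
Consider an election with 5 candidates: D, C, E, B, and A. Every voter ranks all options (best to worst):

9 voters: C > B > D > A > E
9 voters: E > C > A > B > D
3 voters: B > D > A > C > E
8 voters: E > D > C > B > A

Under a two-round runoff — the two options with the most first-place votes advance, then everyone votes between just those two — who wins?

Round 1 first-place votes: D 0, C 9, E 17, B 3, A 0.
E and C advance.
Runoff: E is preferred to C by 17 voters; C by 12.
E wins the runoff.

E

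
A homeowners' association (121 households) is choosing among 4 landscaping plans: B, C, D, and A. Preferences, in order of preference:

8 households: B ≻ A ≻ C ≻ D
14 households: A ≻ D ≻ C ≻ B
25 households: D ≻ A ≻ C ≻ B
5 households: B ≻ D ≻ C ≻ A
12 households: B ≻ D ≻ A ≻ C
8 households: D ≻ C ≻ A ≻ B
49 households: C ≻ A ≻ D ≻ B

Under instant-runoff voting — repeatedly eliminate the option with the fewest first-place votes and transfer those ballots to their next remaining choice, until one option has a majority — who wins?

D

Round 1: B 25, C 49, D 33, A 14. Eliminate A.
Round 2: B 25, C 49, D 47. Eliminate B.
Round 3: C 57, D 64. D has a majority.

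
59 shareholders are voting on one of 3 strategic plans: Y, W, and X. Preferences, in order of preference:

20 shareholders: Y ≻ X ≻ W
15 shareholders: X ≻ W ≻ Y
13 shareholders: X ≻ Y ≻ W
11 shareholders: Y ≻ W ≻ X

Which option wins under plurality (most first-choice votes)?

First-place votes: Y 31, W 0, X 28.
Y has the most first-place votes.

Y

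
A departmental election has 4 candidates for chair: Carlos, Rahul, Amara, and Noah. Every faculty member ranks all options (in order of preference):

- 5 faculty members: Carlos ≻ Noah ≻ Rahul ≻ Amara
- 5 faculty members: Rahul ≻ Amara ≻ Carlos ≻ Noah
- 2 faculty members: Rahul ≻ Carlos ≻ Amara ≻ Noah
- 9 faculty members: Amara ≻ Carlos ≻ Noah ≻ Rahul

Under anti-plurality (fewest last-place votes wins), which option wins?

Carlos

Last-place votes: Carlos 0, Rahul 9, Amara 5, Noah 7.
Carlos is ranked last by the fewest voters, so Carlos wins.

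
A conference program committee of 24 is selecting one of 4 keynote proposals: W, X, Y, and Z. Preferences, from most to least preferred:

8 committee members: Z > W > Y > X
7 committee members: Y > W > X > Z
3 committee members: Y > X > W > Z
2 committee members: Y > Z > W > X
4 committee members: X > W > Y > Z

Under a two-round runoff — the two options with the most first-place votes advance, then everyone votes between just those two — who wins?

Y

Round 1 first-place votes: W 0, X 4, Y 12, Z 8.
Y and Z advance.
Runoff: Y is preferred to Z by 16 voters; Z by 8.
Y wins the runoff.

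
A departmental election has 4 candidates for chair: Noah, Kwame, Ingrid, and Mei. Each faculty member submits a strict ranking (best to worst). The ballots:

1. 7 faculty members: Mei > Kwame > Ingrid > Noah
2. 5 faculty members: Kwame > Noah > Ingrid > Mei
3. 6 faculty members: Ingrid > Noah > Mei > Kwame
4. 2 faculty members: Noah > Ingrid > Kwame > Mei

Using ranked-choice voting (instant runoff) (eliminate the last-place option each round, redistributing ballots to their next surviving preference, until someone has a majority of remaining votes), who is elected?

Round 1: Noah 2, Kwame 5, Ingrid 6, Mei 7. Eliminate Noah.
Round 2: Kwame 5, Ingrid 8, Mei 7. Eliminate Kwame.
Round 3: Ingrid 13, Mei 7. Ingrid has a majority.

Ingrid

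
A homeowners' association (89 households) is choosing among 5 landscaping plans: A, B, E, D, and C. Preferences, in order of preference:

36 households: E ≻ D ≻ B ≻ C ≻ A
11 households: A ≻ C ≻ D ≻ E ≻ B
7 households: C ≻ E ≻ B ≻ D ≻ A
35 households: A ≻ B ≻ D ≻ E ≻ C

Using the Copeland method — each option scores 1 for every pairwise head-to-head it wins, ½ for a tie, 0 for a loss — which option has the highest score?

A

A: beats B, E, D, and C → score 4.
B: beats C; loses to A, E, and D → score 1.
E: beats B and C; loses to A and D → score 2.
D: beats B, E, and C; loses to A → score 3.
C: loses to A, B, E, and D → score 0.
A has the best pairwise record.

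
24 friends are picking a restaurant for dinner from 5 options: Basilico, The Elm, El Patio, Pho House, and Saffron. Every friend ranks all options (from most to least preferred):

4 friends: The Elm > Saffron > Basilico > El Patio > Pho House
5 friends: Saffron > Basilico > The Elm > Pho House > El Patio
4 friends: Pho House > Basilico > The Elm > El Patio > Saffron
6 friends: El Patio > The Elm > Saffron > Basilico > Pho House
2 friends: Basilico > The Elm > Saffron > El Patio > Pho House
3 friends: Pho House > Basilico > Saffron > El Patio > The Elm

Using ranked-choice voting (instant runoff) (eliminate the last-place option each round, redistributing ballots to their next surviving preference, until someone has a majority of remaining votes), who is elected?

Round 1: Basilico 2, The Elm 4, El Patio 6, Pho House 7, Saffron 5. Eliminate Basilico.
Round 2: The Elm 6, El Patio 6, Pho House 7, Saffron 5. Eliminate Saffron.
Round 3: The Elm 11, El Patio 6, Pho House 7. Eliminate El Patio.
Round 4: The Elm 17, Pho House 7. The Elm has a majority.

The Elm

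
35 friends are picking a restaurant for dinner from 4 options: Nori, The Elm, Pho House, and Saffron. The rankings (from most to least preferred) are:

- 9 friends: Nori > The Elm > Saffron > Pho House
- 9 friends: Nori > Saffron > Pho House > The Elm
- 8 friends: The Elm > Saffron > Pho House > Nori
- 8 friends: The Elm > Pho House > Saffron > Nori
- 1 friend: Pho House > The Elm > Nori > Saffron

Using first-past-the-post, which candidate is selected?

First-place votes: Nori 18, The Elm 16, Pho House 1, Saffron 0.
Nori has the most first-place votes.

Nori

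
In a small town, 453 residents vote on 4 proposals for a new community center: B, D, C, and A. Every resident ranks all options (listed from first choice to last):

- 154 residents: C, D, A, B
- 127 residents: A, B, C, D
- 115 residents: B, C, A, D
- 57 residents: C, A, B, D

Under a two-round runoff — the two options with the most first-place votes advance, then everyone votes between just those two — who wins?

C

Round 1 first-place votes: B 115, D 0, C 211, A 127.
C and A advance.
Runoff: C is preferred to A by 326 voters; A by 127.
C wins the runoff.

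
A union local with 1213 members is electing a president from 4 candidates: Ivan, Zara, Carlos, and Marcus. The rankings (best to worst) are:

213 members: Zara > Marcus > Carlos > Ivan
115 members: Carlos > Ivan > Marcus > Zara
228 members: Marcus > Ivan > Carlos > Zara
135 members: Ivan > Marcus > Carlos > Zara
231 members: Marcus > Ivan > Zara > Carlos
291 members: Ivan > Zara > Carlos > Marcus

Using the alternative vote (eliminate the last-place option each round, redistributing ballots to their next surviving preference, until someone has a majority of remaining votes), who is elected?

Marcus

Round 1: Ivan 426, Zara 213, Carlos 115, Marcus 459. Eliminate Carlos.
Round 2: Ivan 541, Zara 213, Marcus 459. Eliminate Zara.
Round 3: Ivan 541, Marcus 672. Marcus has a majority.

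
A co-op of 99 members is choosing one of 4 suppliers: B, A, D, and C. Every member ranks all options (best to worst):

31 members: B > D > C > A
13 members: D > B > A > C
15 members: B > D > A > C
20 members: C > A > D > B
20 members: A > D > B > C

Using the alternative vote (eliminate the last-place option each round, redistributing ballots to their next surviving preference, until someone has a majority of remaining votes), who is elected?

B

Round 1: B 46, A 20, D 13, C 20. Eliminate D.
Round 2: B 59, A 20, C 20. B has a majority.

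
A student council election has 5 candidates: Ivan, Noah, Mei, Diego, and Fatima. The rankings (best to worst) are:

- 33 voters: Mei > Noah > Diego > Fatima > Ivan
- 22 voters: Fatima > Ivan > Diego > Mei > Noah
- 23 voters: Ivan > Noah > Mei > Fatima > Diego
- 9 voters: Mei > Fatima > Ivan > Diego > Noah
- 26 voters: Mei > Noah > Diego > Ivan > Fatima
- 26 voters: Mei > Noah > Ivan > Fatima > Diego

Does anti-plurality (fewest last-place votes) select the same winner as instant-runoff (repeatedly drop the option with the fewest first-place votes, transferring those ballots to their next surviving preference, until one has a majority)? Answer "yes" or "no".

Anti-plurality — last-place votes: Ivan 33, Noah 31, Mei 0, Diego 49, Fatima 26. Winner: Mei.
Instant-runoff — R1 Ivan 23, Noah 0, Mei 94, Diego 0, Fatima 22 (Mei winner). Winner: Mei.
The two methods agree.

yes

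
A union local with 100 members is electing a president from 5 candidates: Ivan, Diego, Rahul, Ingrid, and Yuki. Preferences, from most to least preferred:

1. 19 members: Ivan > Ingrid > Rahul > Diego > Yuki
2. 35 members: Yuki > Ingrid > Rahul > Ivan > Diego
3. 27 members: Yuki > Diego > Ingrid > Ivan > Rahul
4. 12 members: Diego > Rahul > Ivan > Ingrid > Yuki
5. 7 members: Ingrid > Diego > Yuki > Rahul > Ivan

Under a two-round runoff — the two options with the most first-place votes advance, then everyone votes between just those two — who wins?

Yuki

Round 1 first-place votes: Ivan 19, Diego 12, Rahul 0, Ingrid 7, Yuki 62.
Yuki and Ivan advance.
Runoff: Yuki is preferred to Ivan by 69 voters; Ivan by 31.
Yuki wins the runoff.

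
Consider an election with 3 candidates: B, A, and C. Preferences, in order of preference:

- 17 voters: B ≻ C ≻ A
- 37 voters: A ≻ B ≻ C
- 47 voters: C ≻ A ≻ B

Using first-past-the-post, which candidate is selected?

C

First-place votes: B 17, A 37, C 47.
C has the most first-place votes.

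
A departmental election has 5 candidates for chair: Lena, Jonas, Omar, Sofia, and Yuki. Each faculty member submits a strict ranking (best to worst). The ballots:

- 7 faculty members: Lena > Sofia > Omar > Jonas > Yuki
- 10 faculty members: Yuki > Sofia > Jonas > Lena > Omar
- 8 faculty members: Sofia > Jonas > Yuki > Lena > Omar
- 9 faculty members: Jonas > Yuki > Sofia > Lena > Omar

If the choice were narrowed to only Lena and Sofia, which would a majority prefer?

Voters preferring Lena to Sofia: 7; preferring Sofia to Lena: 27.
Sofia wins the head-to-head.

Sofia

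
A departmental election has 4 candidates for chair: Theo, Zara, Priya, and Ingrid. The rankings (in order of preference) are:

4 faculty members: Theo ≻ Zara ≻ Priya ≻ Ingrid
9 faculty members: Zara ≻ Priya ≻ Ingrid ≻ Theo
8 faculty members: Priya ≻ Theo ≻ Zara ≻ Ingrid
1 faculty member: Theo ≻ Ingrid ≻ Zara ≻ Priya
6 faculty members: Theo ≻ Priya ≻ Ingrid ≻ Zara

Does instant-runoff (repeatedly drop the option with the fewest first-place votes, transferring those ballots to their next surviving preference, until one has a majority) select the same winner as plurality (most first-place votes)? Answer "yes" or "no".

yes

Instant-runoff — R1 Theo 11, Zara 9, Priya 8, Ingrid 0 (Ingrid out); R2 Theo 11, Zara 9, Priya 8 (Priya out); R3 Theo 19, Zara 9 (Theo winner). Winner: Theo.
Plurality — first-place votes: Theo 11, Zara 9, Priya 8, Ingrid 0. Winner: Theo.
The two methods agree.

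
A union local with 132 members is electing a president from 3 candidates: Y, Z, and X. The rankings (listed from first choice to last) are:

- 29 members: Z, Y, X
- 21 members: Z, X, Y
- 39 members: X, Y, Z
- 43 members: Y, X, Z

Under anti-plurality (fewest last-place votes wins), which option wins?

Last-place votes: Y 21, Z 82, X 29.
Y is ranked last by the fewest voters, so Y wins.

Y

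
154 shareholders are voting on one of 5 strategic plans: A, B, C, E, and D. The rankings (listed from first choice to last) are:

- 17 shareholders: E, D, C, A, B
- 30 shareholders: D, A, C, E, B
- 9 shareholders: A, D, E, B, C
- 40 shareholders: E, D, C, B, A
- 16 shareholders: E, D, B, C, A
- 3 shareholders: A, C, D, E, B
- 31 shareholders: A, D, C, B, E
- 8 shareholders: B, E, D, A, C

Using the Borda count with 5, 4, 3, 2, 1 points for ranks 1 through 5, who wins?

A: 17·2 + 30·4 + 9·5 + 40·1 + 16·1 + 3·5 + 31·5 + 8·2 = 441
B: 17·1 + 30·1 + 9·2 + 40·2 + 16·3 + 3·1 + 31·2 + 8·5 = 298
C: 17·3 + 30·3 + 9·1 + 40·3 + 16·2 + 3·4 + 31·3 + 8·1 = 415
E: 17·5 + 30·2 + 9·3 + 40·5 + 16·5 + 3·2 + 31·1 + 8·4 = 521
D: 17·4 + 30·5 + 9·4 + 40·4 + 16·4 + 3·3 + 31·4 + 8·3 = 635
D has the highest Borda score (635).

D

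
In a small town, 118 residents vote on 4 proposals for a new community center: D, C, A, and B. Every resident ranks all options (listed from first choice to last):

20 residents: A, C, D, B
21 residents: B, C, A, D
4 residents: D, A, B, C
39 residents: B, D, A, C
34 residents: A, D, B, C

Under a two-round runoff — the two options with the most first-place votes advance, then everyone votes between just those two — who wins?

B

Round 1 first-place votes: D 4, C 0, A 54, B 60.
B and A advance.
Runoff: B is preferred to A by 60 voters; A by 58.
B wins the runoff.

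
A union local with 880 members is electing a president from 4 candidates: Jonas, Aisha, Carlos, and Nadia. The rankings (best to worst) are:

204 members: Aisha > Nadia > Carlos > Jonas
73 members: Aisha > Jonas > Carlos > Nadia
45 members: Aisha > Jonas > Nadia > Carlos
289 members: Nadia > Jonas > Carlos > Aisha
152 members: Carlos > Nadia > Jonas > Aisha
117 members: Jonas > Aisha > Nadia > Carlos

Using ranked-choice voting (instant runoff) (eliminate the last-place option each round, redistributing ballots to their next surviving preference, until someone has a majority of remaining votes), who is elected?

Nadia

Round 1: Jonas 117, Aisha 322, Carlos 152, Nadia 289. Eliminate Jonas.
Round 2: Aisha 439, Carlos 152, Nadia 289. Eliminate Carlos.
Round 3: Aisha 439, Nadia 441. Nadia has a majority.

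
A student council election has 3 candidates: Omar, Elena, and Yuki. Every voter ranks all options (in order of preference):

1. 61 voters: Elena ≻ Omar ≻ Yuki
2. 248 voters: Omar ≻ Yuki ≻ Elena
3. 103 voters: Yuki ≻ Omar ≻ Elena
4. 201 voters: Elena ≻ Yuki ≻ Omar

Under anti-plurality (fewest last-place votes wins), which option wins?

Last-place votes: Omar 201, Elena 351, Yuki 61.
Yuki is ranked last by the fewest voters, so Yuki wins.

Yuki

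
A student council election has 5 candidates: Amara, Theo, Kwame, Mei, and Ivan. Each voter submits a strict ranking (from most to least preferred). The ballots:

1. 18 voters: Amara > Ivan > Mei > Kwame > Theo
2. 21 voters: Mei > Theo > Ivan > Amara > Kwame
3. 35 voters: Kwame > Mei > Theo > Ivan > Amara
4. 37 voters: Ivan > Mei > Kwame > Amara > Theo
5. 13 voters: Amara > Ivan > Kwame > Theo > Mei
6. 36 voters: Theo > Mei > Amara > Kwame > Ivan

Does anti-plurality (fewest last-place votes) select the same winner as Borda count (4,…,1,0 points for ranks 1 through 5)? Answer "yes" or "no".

Anti-plurality — last-place votes: Amara 35, Theo 55, Kwame 21, Mei 13, Ivan 36. Winner: Mei.
Borda — scores: Amara 254, Theo 290, Kwame 294, Mei 444, Ivan 318. Winner: Mei.
The two methods agree.

yes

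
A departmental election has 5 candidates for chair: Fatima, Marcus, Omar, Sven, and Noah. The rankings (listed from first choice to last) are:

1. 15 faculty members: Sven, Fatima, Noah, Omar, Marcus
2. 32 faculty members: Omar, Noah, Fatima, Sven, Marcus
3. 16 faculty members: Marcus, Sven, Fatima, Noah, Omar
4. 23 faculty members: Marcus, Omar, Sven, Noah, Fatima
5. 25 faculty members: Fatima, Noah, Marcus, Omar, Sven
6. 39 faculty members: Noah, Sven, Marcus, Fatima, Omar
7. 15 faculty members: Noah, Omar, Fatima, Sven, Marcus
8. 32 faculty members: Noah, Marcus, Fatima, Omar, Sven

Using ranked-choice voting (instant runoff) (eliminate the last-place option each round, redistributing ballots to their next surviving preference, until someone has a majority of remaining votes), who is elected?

Noah

Round 1: Fatima 25, Marcus 39, Omar 32, Sven 15, Noah 86. Eliminate Sven.
Round 2: Fatima 40, Marcus 39, Omar 32, Noah 86. Eliminate Omar.
Round 3: Fatima 40, Marcus 39, Noah 118. Noah has a majority.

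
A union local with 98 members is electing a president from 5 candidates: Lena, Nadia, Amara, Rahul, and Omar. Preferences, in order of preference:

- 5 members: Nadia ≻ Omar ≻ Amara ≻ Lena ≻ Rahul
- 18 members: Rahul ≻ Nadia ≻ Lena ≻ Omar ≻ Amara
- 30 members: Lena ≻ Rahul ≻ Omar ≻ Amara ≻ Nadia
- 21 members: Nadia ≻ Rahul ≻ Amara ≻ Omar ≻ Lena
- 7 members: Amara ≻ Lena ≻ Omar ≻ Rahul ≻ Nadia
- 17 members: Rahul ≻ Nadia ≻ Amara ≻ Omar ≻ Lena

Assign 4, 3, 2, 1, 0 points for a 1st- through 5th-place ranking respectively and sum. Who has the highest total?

Rahul

Lena: 5·1 + 18·2 + 30·4 + 21·0 + 7·3 + 17·0 = 182
Nadia: 5·4 + 18·3 + 30·0 + 21·4 + 7·0 + 17·3 = 209
Amara: 5·2 + 18·0 + 30·1 + 21·2 + 7·4 + 17·2 = 144
Rahul: 5·0 + 18·4 + 30·3 + 21·3 + 7·1 + 17·4 = 300
Omar: 5·3 + 18·1 + 30·2 + 21·1 + 7·2 + 17·1 = 145
Rahul has the highest Borda score (300).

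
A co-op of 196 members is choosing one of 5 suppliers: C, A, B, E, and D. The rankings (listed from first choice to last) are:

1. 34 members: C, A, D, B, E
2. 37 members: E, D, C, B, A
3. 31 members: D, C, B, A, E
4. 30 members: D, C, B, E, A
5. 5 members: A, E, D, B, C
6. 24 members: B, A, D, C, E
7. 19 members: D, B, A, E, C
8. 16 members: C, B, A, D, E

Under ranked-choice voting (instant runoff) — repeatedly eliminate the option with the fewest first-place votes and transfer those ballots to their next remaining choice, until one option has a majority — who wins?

Round 1: C 50, A 5, B 24, E 37, D 80. Eliminate A.
Round 2: C 50, B 24, E 42, D 80. Eliminate B.
Round 3: C 50, E 42, D 104. D has a majority.

D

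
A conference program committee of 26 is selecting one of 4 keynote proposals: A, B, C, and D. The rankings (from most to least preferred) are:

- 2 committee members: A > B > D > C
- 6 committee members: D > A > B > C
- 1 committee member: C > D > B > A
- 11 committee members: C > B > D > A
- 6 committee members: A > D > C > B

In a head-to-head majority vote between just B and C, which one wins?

Voters preferring B to C: 8; preferring C to B: 18.
C wins the head-to-head.

C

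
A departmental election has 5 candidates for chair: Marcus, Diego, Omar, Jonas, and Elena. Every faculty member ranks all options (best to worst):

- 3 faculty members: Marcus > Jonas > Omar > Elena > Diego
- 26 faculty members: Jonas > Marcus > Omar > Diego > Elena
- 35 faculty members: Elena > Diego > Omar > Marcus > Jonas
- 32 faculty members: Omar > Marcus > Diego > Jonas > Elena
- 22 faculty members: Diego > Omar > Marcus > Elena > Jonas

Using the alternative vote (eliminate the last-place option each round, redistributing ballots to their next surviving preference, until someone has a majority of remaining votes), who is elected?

Round 1: Marcus 3, Diego 22, Omar 32, Jonas 26, Elena 35. Eliminate Marcus.
Round 2: Diego 22, Omar 32, Jonas 29, Elena 35. Eliminate Diego.
Round 3: Omar 54, Jonas 29, Elena 35. Eliminate Jonas.
Round 4: Omar 83, Elena 35. Omar has a majority.

Omar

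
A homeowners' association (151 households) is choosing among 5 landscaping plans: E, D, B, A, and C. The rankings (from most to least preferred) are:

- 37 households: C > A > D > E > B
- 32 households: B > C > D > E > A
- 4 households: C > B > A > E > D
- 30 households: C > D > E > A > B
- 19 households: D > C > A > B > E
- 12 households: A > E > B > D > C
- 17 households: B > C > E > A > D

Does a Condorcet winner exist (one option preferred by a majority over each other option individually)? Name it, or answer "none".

C vs E: 139–12 for C.
C vs D: 120–31 for C.
C vs B: 90–61 for C.
C vs A: 139–12 for C.
C beats every other option head-to-head.

C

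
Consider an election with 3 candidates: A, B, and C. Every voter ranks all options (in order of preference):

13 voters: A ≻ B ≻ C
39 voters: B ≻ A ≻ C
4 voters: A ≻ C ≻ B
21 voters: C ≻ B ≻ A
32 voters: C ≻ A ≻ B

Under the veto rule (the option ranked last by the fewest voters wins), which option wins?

A

Last-place votes: A 21, B 36, C 52.
A is ranked last by the fewest voters, so A wins.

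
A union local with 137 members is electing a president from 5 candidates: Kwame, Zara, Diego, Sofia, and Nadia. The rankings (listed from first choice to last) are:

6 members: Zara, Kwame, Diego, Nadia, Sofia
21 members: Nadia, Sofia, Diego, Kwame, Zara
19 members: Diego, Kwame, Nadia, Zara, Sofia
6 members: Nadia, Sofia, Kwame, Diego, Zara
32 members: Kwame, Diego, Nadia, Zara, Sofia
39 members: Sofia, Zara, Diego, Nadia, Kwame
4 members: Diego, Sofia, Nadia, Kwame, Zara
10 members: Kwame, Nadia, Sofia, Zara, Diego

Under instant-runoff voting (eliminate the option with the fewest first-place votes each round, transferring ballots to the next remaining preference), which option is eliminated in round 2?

Round 1: Kwame 42, Zara 6, Diego 23, Sofia 39, Nadia 27. Eliminate Zara.
Round 2: Kwame 48, Diego 23, Sofia 39, Nadia 27. Eliminate Diego.

Diego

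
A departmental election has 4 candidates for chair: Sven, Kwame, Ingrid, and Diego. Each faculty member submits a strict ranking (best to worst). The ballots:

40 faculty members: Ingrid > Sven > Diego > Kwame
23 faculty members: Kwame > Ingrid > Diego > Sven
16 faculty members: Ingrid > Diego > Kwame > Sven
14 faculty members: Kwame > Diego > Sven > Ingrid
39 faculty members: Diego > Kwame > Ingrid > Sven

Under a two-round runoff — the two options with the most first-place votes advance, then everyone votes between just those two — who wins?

Ingrid

Round 1 first-place votes: Sven 0, Kwame 37, Ingrid 56, Diego 39.
Ingrid and Diego advance.
Runoff: Ingrid is preferred to Diego by 79 voters; Diego by 53.
Ingrid wins the runoff.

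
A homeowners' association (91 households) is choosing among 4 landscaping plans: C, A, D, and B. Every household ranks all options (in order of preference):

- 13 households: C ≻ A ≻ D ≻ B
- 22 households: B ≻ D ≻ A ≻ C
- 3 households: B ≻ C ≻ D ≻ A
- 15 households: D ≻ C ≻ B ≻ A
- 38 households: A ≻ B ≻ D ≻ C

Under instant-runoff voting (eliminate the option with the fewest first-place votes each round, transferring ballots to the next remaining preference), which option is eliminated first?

C

Round 1: C 13, A 38, D 15, B 25. Eliminate C.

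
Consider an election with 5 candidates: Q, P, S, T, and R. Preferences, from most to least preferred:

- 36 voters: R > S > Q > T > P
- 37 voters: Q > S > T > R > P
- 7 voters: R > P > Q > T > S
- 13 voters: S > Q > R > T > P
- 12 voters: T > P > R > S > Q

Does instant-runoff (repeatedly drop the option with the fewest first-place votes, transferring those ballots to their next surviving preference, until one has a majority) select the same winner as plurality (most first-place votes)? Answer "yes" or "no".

Instant-runoff — R1 Q 37, P 0, S 13, T 12, R 43 (P out); R2 Q 37, S 13, T 12, R 43 (T out); R3 Q 37, S 13, R 55 (R winner). Winner: R.
Plurality — first-place votes: Q 37, P 0, S 13, T 12, R 43. Winner: R.
The two methods agree.

yes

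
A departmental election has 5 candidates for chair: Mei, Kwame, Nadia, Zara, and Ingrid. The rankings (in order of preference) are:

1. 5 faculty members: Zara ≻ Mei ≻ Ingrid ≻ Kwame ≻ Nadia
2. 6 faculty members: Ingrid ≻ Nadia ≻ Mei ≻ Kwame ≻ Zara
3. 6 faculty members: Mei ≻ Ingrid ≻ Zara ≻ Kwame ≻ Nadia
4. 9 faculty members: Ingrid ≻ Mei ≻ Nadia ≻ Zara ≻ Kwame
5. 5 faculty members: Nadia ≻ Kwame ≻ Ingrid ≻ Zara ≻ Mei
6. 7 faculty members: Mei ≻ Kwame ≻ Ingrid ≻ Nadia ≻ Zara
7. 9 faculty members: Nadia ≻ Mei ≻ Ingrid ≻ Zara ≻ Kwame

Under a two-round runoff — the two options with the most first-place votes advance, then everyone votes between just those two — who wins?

Ingrid

Round 1 first-place votes: Mei 13, Kwame 0, Nadia 14, Zara 5, Ingrid 15.
Ingrid and Nadia advance.
Runoff: Ingrid is preferred to Nadia by 33 voters; Nadia by 14.
Ingrid wins the runoff.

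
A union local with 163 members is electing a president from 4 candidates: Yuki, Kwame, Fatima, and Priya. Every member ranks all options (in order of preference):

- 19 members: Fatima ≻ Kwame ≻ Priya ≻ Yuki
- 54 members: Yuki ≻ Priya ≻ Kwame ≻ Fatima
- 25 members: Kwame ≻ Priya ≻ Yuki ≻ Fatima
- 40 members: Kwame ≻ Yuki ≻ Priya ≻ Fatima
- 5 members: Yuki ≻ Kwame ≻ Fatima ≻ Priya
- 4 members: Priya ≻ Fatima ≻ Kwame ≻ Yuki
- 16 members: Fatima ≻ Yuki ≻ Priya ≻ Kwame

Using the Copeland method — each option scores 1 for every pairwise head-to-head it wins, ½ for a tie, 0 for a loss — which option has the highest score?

Kwame

Yuki: beats Fatima and Priya; loses to Kwame → score 2.
Kwame: beats Yuki, Fatima, and Priya → score 3.
Fatima: loses to Yuki, Kwame, and Priya → score 0.
Priya: beats Fatima; loses to Yuki and Kwame → score 1.
Kwame has the best pairwise record.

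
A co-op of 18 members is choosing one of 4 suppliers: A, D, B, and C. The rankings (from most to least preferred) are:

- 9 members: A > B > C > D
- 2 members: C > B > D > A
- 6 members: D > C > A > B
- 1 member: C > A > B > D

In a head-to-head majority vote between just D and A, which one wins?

Voters preferring D to A: 8; preferring A to D: 10.
A wins the head-to-head.

A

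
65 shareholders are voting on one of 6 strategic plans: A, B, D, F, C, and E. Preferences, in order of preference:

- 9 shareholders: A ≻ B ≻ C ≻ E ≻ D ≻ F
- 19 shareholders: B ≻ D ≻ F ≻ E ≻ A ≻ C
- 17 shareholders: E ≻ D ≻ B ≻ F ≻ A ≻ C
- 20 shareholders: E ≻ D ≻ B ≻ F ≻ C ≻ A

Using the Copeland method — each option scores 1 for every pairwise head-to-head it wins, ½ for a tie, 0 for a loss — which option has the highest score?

E

A: beats C; loses to B, D, F, and E → score 1.
B: beats A, F, and C; loses to D and E → score 3.
D: beats A, B, F, and C; loses to E → score 4.
F: beats A and C; loses to B, D, and E → score 2.
C: loses to A, B, D, F, and E → score 0.
E: beats A, B, D, F, and C → score 5.
E has the best pairwise record.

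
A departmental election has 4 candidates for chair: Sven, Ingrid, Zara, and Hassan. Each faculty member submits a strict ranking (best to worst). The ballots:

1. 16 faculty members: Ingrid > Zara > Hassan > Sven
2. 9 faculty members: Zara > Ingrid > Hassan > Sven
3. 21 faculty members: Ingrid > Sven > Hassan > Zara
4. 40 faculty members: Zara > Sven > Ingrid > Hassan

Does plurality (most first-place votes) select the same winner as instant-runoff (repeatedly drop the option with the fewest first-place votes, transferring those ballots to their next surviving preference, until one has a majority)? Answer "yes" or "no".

Plurality — first-place votes: Sven 0, Ingrid 37, Zara 49, Hassan 0. Winner: Zara.
Instant-runoff — R1 Sven 0, Ingrid 37, Zara 49, Hassan 0 (Zara winner). Winner: Zara.
The two methods agree.

yes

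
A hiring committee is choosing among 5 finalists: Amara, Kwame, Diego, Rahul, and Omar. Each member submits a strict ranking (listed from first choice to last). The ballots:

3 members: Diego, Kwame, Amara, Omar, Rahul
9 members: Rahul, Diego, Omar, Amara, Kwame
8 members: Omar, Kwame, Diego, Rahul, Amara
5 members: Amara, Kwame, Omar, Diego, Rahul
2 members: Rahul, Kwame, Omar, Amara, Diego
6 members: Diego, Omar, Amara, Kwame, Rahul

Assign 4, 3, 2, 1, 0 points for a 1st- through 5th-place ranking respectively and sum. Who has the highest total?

Omar

Amara: 3·2 + 9·1 + 8·0 + 5·4 + 2·1 + 6·2 = 49
Kwame: 3·3 + 9·0 + 8·3 + 5·3 + 2·3 + 6·1 = 60
Diego: 3·4 + 9·3 + 8·2 + 5·1 + 2·0 + 6·4 = 84
Rahul: 3·0 + 9·4 + 8·1 + 5·0 + 2·4 + 6·0 = 52
Omar: 3·1 + 9·2 + 8·4 + 5·2 + 2·2 + 6·3 = 85
Omar has the highest Borda score (85).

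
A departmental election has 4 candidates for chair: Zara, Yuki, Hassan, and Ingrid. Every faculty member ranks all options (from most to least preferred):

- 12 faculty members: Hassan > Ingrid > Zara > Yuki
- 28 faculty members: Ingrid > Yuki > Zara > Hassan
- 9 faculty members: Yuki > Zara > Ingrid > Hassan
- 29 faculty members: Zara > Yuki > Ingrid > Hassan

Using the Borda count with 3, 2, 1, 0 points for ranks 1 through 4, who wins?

Zara: 12·1 + 28·1 + 9·2 + 29·3 = 145
Yuki: 12·0 + 28·2 + 9·3 + 29·2 = 141
Hassan: 12·3 + 28·0 + 9·0 + 29·0 = 36
Ingrid: 12·2 + 28·3 + 9·1 + 29·1 = 146
Ingrid has the highest Borda score (146).

Ingrid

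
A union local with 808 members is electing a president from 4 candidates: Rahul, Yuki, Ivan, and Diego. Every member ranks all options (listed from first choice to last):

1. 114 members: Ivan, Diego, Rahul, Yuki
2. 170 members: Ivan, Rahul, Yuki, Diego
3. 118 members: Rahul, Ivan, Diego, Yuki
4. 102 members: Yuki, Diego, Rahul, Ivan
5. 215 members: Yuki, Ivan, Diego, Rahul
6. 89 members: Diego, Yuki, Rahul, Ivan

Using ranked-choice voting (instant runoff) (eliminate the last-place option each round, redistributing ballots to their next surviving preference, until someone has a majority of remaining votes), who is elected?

Yuki

Round 1: Rahul 118, Yuki 317, Ivan 284, Diego 89. Eliminate Diego.
Round 2: Rahul 118, Yuki 406, Ivan 284. Yuki has a majority.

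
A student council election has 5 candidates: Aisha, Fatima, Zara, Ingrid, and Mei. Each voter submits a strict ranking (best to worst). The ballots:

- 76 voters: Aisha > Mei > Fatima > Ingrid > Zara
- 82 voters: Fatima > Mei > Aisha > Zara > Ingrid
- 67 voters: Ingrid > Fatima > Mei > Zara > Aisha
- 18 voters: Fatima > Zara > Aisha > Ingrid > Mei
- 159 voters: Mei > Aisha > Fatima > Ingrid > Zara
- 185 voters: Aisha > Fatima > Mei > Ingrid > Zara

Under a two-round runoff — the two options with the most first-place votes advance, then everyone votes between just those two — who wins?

Mei

Round 1 first-place votes: Aisha 261, Fatima 100, Zara 0, Ingrid 67, Mei 159.
Aisha and Mei advance.
Runoff: Aisha is preferred to Mei by 279 voters; Mei by 308.
Mei wins the runoff.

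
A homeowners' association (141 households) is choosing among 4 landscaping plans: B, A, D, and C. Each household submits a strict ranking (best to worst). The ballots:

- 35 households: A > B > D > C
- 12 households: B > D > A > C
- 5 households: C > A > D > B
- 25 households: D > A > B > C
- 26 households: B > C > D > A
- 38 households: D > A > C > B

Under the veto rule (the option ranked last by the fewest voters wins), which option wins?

D

Last-place votes: B 43, A 26, D 0, C 72.
D is ranked last by the fewest voters, so D wins.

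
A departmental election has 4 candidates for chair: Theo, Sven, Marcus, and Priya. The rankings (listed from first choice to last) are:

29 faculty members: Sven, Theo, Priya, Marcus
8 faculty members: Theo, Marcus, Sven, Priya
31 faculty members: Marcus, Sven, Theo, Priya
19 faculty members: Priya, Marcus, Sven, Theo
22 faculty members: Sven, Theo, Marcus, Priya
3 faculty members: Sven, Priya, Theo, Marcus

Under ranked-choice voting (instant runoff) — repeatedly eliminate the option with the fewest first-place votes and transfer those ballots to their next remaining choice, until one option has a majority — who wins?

Round 1: Theo 8, Sven 54, Marcus 31, Priya 19. Eliminate Theo.
Round 2: Sven 54, Marcus 39, Priya 19. Eliminate Priya.
Round 3: Sven 54, Marcus 58. Marcus has a majority.

Marcus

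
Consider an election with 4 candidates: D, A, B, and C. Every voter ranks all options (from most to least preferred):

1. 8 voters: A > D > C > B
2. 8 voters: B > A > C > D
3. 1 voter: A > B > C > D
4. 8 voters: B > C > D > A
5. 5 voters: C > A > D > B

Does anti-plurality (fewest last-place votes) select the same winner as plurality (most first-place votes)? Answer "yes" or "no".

Anti-plurality — last-place votes: D 9, A 8, B 13, C 0. Winner: C.
Plurality — first-place votes: D 0, A 9, B 16, C 5. Winner: B.
The two methods disagree.

no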